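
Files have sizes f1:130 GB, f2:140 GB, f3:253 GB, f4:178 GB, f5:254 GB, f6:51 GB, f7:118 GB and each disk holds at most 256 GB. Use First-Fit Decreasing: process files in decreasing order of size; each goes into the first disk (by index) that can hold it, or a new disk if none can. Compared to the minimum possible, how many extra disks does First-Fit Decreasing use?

0

First-Fit Decreasing: [254] [253] [178,51] [140] [130,118] → 5 disks.
Total size 1124 GB; any packing needs at least ⌈1124/256⌉ = 5 disks.
So 5 is already optimal.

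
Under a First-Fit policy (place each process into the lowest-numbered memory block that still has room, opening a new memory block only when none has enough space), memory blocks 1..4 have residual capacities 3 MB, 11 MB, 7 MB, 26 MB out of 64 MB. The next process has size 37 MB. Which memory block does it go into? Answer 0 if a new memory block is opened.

No memory block has ≥ 37 MB free, so a new memory block is opened.

0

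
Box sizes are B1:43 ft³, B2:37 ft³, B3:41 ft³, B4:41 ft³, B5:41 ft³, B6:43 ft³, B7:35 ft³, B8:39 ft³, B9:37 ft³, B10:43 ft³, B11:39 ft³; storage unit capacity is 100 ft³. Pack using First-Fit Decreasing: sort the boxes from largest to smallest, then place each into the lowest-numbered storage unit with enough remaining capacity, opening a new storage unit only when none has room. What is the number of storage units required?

Sorted descending: 43, 43, 43, 41, 41, 41, 39, 39, 37, 37, 35.
storage unit 1: place 43 ft³, 57 ft³ left
storage unit 1: place 43 ft³, 14 ft³ left
storage unit 2: place 43 ft³, 57 ft³ left
storage unit 2: place 41 ft³, 16 ft³ left
storage unit 3: place 41 ft³, 59 ft³ left
storage unit 3: place 41 ft³, 18 ft³ left
storage unit 4: place 39 ft³, 61 ft³ left
storage unit 4: place 39 ft³, 22 ft³ left
storage unit 5: place 37 ft³, 63 ft³ left
storage unit 5: place 37 ft³, 26 ft³ left
storage unit 6: place 35 ft³, 65 ft³ left
Final storage units: [43,43] [43,41] [41,41] [39,39] [37,37] [35].

6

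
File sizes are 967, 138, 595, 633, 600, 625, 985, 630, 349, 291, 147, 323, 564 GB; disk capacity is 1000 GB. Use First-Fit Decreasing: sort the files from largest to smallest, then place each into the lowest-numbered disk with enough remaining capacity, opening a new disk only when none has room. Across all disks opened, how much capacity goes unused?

Sorted descending: 985, 967, 633, 630, 625, 600, 595, 564, 349, 323, 291, 147, 138.
985 GB → disk 1 (remaining 15 GB)
967 GB → disk 2 (remaining 33 GB)
633 GB → disk 3 (remaining 367 GB)
630 GB → disk 4 (remaining 370 GB)
625 GB → disk 5 (remaining 375 GB)
600 GB → disk 6 (remaining 400 GB)
595 GB → disk 7 (remaining 405 GB)
564 GB → disk 8 (remaining 436 GB)
349 GB → disk 3 (remaining 18 GB)
323 GB → disk 4 (remaining 47 GB)
291 GB → disk 5 (remaining 84 GB)
147 GB → disk 6 (remaining 253 GB)
138 GB → disk 6 (remaining 115 GB)
8 disks × 1000 GB = 8000 GB; used 6847 GB; unused 1153 GB.

1153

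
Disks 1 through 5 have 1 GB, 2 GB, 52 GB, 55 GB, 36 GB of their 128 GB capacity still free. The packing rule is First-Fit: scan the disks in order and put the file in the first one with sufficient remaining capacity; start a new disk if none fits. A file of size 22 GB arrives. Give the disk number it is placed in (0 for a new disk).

3

Disks with room: disk 3 (52 GB), disk 4 (55 GB), disk 5 (36 GB).
The first with room is disk 3.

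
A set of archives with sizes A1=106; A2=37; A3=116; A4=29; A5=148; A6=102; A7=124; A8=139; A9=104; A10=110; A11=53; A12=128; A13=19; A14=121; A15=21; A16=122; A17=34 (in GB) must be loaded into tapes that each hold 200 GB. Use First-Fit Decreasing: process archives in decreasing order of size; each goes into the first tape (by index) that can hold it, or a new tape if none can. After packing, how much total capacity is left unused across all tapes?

Sorted descending: 148, 139, 128, 124, 122, 121, 116, 110, 106, 104, 102, 53, 37, 34, 29, 21, 19.
Put 148 GB in tape 1; 52 GB remain.
Put 139 GB in tape 2; 61 GB remain.
Put 128 GB in tape 3; 72 GB remain.
Put 124 GB in tape 4; 76 GB remain.
Put 122 GB in tape 5; 78 GB remain.
Put 121 GB in tape 6; 79 GB remain.
Put 116 GB in tape 7; 84 GB remain.
Put 110 GB in tape 8; 90 GB remain.
Put 106 GB in tape 9; 94 GB remain.
Put 104 GB in tape 10; 96 GB remain.
Put 102 GB in tape 11; 98 GB remain.
Put 53 GB in tape 2; 8 GB remain.
Put 37 GB in tape 1; 15 GB remain.
Put 34 GB in tape 3; 38 GB remain.
Put 29 GB in tape 3; 9 GB remain.
Put 21 GB in tape 4; 55 GB remain.
Put 19 GB in tape 4; 36 GB remain.
11 tapes × 200 GB = 2200 GB; used 1513 GB; unused 687 GB.

687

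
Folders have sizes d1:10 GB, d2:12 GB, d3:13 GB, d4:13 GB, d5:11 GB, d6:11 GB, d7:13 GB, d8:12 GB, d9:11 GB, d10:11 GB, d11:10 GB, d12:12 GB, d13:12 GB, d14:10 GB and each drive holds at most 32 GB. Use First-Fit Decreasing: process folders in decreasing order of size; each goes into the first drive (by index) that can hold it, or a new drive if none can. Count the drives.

Sorted descending: 13, 13, 13, 12, 12, 12, 12, 11, 11, 11, 11, 10, 10, 10.
Put 13 GB in drive 1; 19 GB remain.
Put 13 GB in drive 1; 6 GB remain.
Put 13 GB in drive 2; 19 GB remain.
Put 12 GB in drive 2; 7 GB remain.
Put 12 GB in drive 3; 20 GB remain.
Put 12 GB in drive 3; 8 GB remain.
Put 12 GB in drive 4; 20 GB remain.
Put 11 GB in drive 4; 9 GB remain.
Put 11 GB in drive 5; 21 GB remain.
Put 11 GB in drive 5; 10 GB remain.
Put 11 GB in drive 6; 21 GB remain.
Put 10 GB in drive 5; 0 GB remain.
Put 10 GB in drive 6; 11 GB remain.
Put 10 GB in drive 6; 1 GB remain.
Final drives: [13,13] [13,12] [12,12] [12,11] [11,11,10] [11,10,10].

6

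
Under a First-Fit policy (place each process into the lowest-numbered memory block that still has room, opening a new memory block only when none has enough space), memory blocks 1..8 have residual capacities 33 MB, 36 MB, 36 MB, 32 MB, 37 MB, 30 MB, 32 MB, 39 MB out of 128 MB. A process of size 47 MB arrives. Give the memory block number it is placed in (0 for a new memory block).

No memory block has ≥ 47 MB free, so a new memory block is opened.

0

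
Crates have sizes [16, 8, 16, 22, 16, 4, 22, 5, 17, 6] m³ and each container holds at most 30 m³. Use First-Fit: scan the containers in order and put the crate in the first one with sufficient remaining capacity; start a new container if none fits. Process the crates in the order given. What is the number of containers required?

6 containers

container 1: place 16 m³, 14 m³ left
container 1: place 8 m³, 6 m³ left
container 2: place 16 m³, 14 m³ left
container 3: place 22 m³, 8 m³ left
container 4: place 16 m³, 14 m³ left
container 1: place 4 m³, 2 m³ left
container 5: place 22 m³, 8 m³ left
container 2: place 5 m³, 9 m³ left
container 6: place 17 m³, 13 m³ left
container 2: place 6 m³, 3 m³ left
Final containers: [16,8,4] [16,5,6] [22] [16] [22] [17].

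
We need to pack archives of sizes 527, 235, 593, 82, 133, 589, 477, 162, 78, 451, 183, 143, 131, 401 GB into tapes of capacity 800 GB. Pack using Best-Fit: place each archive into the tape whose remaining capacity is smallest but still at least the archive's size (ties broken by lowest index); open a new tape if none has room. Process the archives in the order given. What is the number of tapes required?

Put 527 GB in tape 1; 273 GB remain.
Put 235 GB in tape 1; 38 GB remain.
Put 593 GB in tape 2; 207 GB remain.
Put 82 GB in tape 2; 125 GB remain.
Put 133 GB in tape 3; 667 GB remain.
Put 589 GB in tape 3; 78 GB remain.
Put 477 GB in tape 4; 323 GB remain.
Put 162 GB in tape 4; 161 GB remain.
Put 78 GB in tape 3; 0 GB remain.
Put 451 GB in tape 5; 349 GB remain.
Put 183 GB in tape 5; 166 GB remain.
Put 143 GB in tape 4; 18 GB remain.
Put 131 GB in tape 5; 35 GB remain.
Put 401 GB in tape 6; 399 GB remain.

6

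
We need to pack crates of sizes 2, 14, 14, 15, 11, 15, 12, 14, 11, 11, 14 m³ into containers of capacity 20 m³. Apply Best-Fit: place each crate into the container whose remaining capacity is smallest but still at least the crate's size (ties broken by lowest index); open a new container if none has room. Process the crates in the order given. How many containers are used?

Put 2 m³ in container 1; 18 m³ remain.
Put 14 m³ in container 1; 4 m³ remain.
Put 14 m³ in container 2; 6 m³ remain.
Put 15 m³ in container 3; 5 m³ remain.
Put 11 m³ in container 4; 9 m³ remain.
Put 15 m³ in container 5; 5 m³ remain.
Put 12 m³ in container 6; 8 m³ remain.
Put 14 m³ in container 7; 6 m³ remain.
Put 11 m³ in container 8; 9 m³ remain.
Put 11 m³ in container 9; 9 m³ remain.
Put 14 m³ in container 10; 6 m³ remain.
Final containers: [2,14] [14] [15] [11] [15] [12] [14] [11] [11] [14].

10 containers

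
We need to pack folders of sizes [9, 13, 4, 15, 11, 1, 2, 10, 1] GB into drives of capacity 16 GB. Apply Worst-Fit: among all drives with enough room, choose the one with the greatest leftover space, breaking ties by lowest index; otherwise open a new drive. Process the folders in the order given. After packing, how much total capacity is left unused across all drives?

14

drive 1: place 9 GB, 7 GB left
drive 2: place 13 GB, 3 GB left
drive 1: place 4 GB, 3 GB left
drive 3: place 15 GB, 1 GB left
drive 4: place 11 GB, 5 GB left
drive 4: place 1 GB, 4 GB left
drive 4: place 2 GB, 2 GB left
drive 5: place 10 GB, 6 GB left
drive 5: place 1 GB, 5 GB left
5 drives × 16 GB = 80 GB; used 66 GB; unused 14 GB.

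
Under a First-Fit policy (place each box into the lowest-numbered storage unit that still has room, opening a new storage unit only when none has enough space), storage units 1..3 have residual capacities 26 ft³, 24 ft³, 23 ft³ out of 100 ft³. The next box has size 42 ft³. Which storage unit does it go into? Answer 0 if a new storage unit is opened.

No storage unit has ≥ 42 ft³ free, so a new storage unit is opened.

0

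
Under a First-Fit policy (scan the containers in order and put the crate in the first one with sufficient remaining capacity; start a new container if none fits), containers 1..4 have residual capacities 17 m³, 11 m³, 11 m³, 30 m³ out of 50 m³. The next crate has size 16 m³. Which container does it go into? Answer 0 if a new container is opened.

1

Containers with room: container 1 (17 m³), container 4 (30 m³).
The first with room is container 1.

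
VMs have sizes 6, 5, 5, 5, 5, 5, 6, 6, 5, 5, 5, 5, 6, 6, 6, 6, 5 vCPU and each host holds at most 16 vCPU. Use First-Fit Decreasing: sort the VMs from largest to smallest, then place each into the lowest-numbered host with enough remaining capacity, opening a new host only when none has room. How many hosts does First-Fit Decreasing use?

Sorted descending: 6, 6, 6, 6, 6, 6, 6, 5, 5, 5, 5, 5, 5, 5, 5, 5, 5.
6 vCPU → host 1 (remaining 10 vCPU)
6 vCPU → host 1 (remaining 4 vCPU)
6 vCPU → host 2 (remaining 10 vCPU)
6 vCPU → host 2 (remaining 4 vCPU)
6 vCPU → host 3 (remaining 10 vCPU)
6 vCPU → host 3 (remaining 4 vCPU)
6 vCPU → host 4 (remaining 10 vCPU)
5 vCPU → host 4 (remaining 5 vCPU)
5 vCPU → host 4 (remaining 0 vCPU)
5 vCPU → host 5 (remaining 11 vCPU)
5 vCPU → host 5 (remaining 6 vCPU)
5 vCPU → host 5 (remaining 1 vCPU)
5 vCPU → host 6 (remaining 11 vCPU)
5 vCPU → host 6 (remaining 6 vCPU)
5 vCPU → host 6 (remaining 1 vCPU)
5 vCPU → host 7 (remaining 11 vCPU)
5 vCPU → host 7 (remaining 6 vCPU)

7 hosts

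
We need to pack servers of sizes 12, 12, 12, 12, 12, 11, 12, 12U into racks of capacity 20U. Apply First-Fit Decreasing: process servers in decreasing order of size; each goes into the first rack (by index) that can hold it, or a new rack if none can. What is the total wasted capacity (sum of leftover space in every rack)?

65

Sorted descending: 12, 12, 12, 12, 12, 12, 12, 11.
Put 12U in rack 1; 8U remain.
Put 12U in rack 2; 8U remain.
Put 12U in rack 3; 8U remain.
Put 12U in rack 4; 8U remain.
Put 12U in rack 5; 8U remain.
Put 12U in rack 6; 8U remain.
Put 12U in rack 7; 8U remain.
Put 11U in rack 8; 9U remain.
8 racks × 20U = 160U; used 95U; unused 65U.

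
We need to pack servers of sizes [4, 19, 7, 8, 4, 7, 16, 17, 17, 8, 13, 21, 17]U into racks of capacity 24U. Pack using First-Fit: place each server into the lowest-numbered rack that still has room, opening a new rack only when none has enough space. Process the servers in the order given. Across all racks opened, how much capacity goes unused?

34

rack 1: place 4U, 20U left
rack 1: place 19U, 1U left
rack 2: place 7U, 17U left
rack 2: place 8U, 9U left
rack 2: place 4U, 5U left
rack 3: place 7U, 17U left
rack 3: place 16U, 1U left
rack 4: place 17U, 7U left
rack 5: place 17U, 7U left
rack 6: place 8U, 16U left
rack 6: place 13U, 3U left
rack 7: place 21U, 3U left
rack 8: place 17U, 7U left
8 racks × 24U = 192U; used 158U; unused 34U.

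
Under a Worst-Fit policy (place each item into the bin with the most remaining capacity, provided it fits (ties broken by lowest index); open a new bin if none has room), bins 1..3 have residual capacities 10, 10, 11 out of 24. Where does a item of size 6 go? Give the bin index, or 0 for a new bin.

3

Bins with room: bin 1 (10), bin 2 (10), bin 3 (11).
Most room is bin 3 with 11 free.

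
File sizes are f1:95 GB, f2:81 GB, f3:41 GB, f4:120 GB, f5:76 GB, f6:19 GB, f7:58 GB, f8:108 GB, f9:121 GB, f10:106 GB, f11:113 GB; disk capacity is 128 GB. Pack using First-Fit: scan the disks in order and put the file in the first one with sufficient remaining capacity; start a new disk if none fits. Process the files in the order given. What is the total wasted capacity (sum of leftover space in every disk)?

Put f1 (95 GB) in disk 1; 33 GB remain.
Put f2 (81 GB) in disk 2; 47 GB remain.
Put f3 (41 GB) in disk 2; 6 GB remain.
Put f4 (120 GB) in disk 3; 8 GB remain.
Put f5 (76 GB) in disk 4; 52 GB remain.
Put f6 (19 GB) in disk 1; 14 GB remain.
Put f7 (58 GB) in disk 5; 70 GB remain.
Put f8 (108 GB) in disk 6; 20 GB remain.
Put f9 (121 GB) in disk 7; 7 GB remain.
Put f10 (106 GB) in disk 8; 22 GB remain.
Put f11 (113 GB) in disk 9; 15 GB remain.
9 disks × 128 GB = 1152 GB; used 938 GB; unused 214 GB.

214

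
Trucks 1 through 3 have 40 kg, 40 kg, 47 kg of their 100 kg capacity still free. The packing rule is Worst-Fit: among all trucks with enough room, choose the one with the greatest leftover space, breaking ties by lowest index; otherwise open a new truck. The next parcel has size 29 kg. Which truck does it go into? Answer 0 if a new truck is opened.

3

Trucks with room: truck 1 (40 kg), truck 2 (40 kg), truck 3 (47 kg).
Most room is truck 3 with 47 kg free.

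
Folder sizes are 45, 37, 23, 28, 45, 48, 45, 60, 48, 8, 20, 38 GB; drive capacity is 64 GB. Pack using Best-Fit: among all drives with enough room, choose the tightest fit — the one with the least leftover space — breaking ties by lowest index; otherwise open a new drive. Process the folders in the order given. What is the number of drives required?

9

Put 45 GB in drive 1; 19 GB remain.
Put 37 GB in drive 2; 27 GB remain.
Put 23 GB in drive 2; 4 GB remain.
Put 28 GB in drive 3; 36 GB remain.
Put 45 GB in drive 4; 19 GB remain.
Put 48 GB in drive 5; 16 GB remain.
Put 45 GB in drive 6; 19 GB remain.
Put 60 GB in drive 7; 4 GB remain.
Put 48 GB in drive 8; 16 GB remain.
Put 8 GB in drive 5; 8 GB remain.
Put 20 GB in drive 3; 16 GB remain.
Put 38 GB in drive 9; 26 GB remain.
Final drives: [45] [37,23] [28,20] [45] [48,8] [45] [60] [48] [38].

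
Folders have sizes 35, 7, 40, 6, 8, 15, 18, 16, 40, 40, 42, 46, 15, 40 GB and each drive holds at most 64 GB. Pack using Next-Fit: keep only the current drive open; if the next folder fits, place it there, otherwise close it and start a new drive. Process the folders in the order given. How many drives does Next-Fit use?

8 drives

drive 1: place 35 GB, 29 GB left
drive 1: place 7 GB, 22 GB left
drive 2: place 40 GB, 24 GB left
drive 2: place 6 GB, 18 GB left
drive 2: place 8 GB, 10 GB left
drive 3: place 15 GB, 49 GB left
drive 3: place 18 GB, 31 GB left
drive 3: place 16 GB, 15 GB left
drive 4: place 40 GB, 24 GB left
drive 5: place 40 GB, 24 GB left
drive 6: place 42 GB, 22 GB left
drive 7: place 46 GB, 18 GB left
drive 7: place 15 GB, 3 GB left
drive 8: place 40 GB, 24 GB left
Final drives: [35,7] [40,6,8] [15,18,16] [40] [40] [42] [46,15] [40].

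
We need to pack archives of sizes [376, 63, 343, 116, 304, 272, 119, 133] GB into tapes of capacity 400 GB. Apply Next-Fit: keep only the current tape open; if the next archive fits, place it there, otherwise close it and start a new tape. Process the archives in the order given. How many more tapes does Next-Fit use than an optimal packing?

Next-Fit: [376] [63] [343] [116] [304] [272,119] [133] → 7 tapes.
Total size 1726 GB; any packing needs at least ⌈1726/400⌉ = 5 tapes.
An optimal packing achieves that bound: [376] [343] [304,63] [272,119] [133,116] → 5 tapes.
Excess: 7 − 5 = 2.

2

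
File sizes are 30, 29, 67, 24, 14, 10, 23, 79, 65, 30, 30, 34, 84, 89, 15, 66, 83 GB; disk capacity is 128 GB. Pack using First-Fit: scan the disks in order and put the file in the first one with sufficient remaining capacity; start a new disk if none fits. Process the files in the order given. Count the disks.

30 GB → disk 1 (remaining 98 GB)
29 GB → disk 1 (remaining 69 GB)
67 GB → disk 1 (remaining 2 GB)
24 GB → disk 2 (remaining 104 GB)
14 GB → disk 2 (remaining 90 GB)
10 GB → disk 2 (remaining 80 GB)
23 GB → disk 2 (remaining 57 GB)
79 GB → disk 3 (remaining 49 GB)
65 GB → disk 4 (remaining 63 GB)
30 GB → disk 2 (remaining 27 GB)
30 GB → disk 3 (remaining 19 GB)
34 GB → disk 4 (remaining 29 GB)
84 GB → disk 5 (remaining 44 GB)
89 GB → disk 6 (remaining 39 GB)
15 GB → disk 2 (remaining 12 GB)
66 GB → disk 7 (remaining 62 GB)
83 GB → disk 8 (remaining 45 GB)
Final disks: [30,29,67] [24,14,10,23,30,15] [79,30] [65,34] [84] [89] [66] [83].

8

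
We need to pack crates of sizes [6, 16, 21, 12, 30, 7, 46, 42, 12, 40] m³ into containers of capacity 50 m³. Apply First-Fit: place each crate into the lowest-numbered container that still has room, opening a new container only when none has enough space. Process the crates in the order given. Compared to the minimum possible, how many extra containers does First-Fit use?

First-Fit: [6,16,21,7] [12,30] [46] [42] [12] [40] → 6 containers.
Total size 232 m³; any packing needs at least ⌈232/50⌉ = 5 containers.
An optimal packing achieves that bound: [46] [42,7] [40,6] [30,16] [21,12,12] → 5 containers.
Excess: 6 − 5 = 1.

1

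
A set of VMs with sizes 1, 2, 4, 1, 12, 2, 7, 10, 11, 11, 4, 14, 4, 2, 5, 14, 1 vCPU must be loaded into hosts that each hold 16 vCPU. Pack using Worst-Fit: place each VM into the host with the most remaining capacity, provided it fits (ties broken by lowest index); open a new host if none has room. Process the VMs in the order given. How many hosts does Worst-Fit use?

1 vCPU → host 1 (remaining 15 vCPU)
2 vCPU → host 1 (remaining 13 vCPU)
4 vCPU → host 1 (remaining 9 vCPU)
1 vCPU → host 1 (remaining 8 vCPU)
12 vCPU → host 2 (remaining 4 vCPU)
2 vCPU → host 1 (remaining 6 vCPU)
7 vCPU → host 3 (remaining 9 vCPU)
10 vCPU → host 4 (remaining 6 vCPU)
11 vCPU → host 5 (remaining 5 vCPU)
11 vCPU → host 6 (remaining 5 vCPU)
4 vCPU → host 3 (remaining 5 vCPU)
14 vCPU → host 7 (remaining 2 vCPU)
4 vCPU → host 1 (remaining 2 vCPU)
2 vCPU → host 4 (remaining 4 vCPU)
5 vCPU → host 3 (remaining 0 vCPU)
14 vCPU → host 8 (remaining 2 vCPU)
1 vCPU → host 5 (remaining 4 vCPU)

8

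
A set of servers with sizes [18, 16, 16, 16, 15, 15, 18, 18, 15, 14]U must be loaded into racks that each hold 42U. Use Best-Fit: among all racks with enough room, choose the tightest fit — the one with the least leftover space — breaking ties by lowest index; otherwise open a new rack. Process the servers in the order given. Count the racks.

5

Put 18U in rack 1; 24U remain.
Put 16U in rack 1; 8U remain.
Put 16U in rack 2; 26U remain.
Put 16U in rack 2; 10U remain.
Put 15U in rack 3; 27U remain.
Put 15U in rack 3; 12U remain.
Put 18U in rack 4; 24U remain.
Put 18U in rack 4; 6U remain.
Put 15U in rack 5; 27U remain.
Put 14U in rack 5; 13U remain.
Final racks: [18,16] [16,16] [15,15] [18,18] [15,14].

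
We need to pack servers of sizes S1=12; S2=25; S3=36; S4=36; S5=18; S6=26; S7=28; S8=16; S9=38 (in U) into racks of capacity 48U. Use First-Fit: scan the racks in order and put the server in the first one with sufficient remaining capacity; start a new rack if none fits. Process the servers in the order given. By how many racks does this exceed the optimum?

0

First-Fit: [12,25] [36] [36] [18,26] [28,16] [38] → 6 racks.
6 servers exceed 24U (half the capacity), and no two of those can share a rack, so at least 6 racks are needed.
So 6 is already optimal.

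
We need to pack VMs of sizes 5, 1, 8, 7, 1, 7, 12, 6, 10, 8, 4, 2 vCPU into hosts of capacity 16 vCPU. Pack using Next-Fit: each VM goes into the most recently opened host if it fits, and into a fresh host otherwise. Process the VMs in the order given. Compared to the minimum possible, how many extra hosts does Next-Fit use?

0

Next-Fit: [5,1,8] [7,1,7] [12] [6,10] [8,4,2] → 5 hosts.
Total size 71 vCPU; any packing needs at least ⌈71/16⌉ = 5 hosts.
So 5 is already optimal.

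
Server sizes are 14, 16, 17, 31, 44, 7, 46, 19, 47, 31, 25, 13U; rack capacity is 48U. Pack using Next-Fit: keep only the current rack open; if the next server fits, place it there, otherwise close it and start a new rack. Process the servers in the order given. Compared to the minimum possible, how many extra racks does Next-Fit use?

2

Next-Fit: [14,16,17] [31] [44] [7] [46] [19] [47] [31] [25,13] → 9 racks.
Total size 310U; any packing needs at least ⌈310/48⌉ = 7 racks.
An optimal packing achieves that bound: [47] [46] [44] [31,17] [31,16] [25,19] [14,13,7] → 7 racks.
Excess: 9 − 7 = 2.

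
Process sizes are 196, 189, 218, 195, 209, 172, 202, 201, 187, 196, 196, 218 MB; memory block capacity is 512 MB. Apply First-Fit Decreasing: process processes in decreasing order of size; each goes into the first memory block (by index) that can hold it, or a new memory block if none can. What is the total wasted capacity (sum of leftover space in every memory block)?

Sorted descending: 218, 218, 209, 202, 201, 196, 196, 196, 195, 189, 187, 172.
218 MB → memory block 1 (remaining 294 MB)
218 MB → memory block 1 (remaining 76 MB)
209 MB → memory block 2 (remaining 303 MB)
202 MB → memory block 2 (remaining 101 MB)
201 MB → memory block 3 (remaining 311 MB)
196 MB → memory block 3 (remaining 115 MB)
196 MB → memory block 4 (remaining 316 MB)
196 MB → memory block 4 (remaining 120 MB)
195 MB → memory block 5 (remaining 317 MB)
189 MB → memory block 5 (remaining 128 MB)
187 MB → memory block 6 (remaining 325 MB)
172 MB → memory block 6 (remaining 153 MB)
6 memory blocks × 512 MB = 3072 MB; used 2379 MB; unused 693 MB.

693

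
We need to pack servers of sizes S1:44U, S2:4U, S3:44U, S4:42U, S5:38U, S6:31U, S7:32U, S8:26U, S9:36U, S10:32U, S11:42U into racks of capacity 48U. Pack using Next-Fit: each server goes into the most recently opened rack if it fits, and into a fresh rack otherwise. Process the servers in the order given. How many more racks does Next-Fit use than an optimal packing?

0

Next-Fit: [44,4] [44] [42] [38] [31] [32] [26] [36] [32] [42] → 10 racks.
10 servers exceed 24U (half the capacity), and no two of those can share a rack, so at least 10 racks are needed.
So 10 is already optimal.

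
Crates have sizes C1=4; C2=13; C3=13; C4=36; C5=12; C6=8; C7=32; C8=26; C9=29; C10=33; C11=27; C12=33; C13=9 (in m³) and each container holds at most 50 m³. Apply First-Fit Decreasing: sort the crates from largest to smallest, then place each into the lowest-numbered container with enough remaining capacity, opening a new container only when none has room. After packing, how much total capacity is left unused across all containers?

Sorted descending: 36, 33, 33, 32, 29, 27, 26, 13, 13, 12, 9, 8, 4.
Put 36 m³ in container 1; 14 m³ remain.
Put 33 m³ in container 2; 17 m³ remain.
Put 33 m³ in container 3; 17 m³ remain.
Put 32 m³ in container 4; 18 m³ remain.
Put 29 m³ in container 5; 21 m³ remain.
Put 27 m³ in container 6; 23 m³ remain.
Put 26 m³ in container 7; 24 m³ remain.
Put 13 m³ in container 1; 1 m³ remain.
Put 13 m³ in container 2; 4 m³ remain.
Put 12 m³ in container 3; 5 m³ remain.
Put 9 m³ in container 4; 9 m³ remain.
Put 8 m³ in container 4; 1 m³ remain.
Put 4 m³ in container 2; 0 m³ remain.
7 containers × 50 m³ = 350 m³; used 275 m³; unused 75 m³.

75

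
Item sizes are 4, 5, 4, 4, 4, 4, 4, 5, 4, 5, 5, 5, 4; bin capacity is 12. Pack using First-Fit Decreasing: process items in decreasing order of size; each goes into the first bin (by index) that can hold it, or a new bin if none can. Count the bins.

6

Sorted descending: 5, 5, 5, 5, 5, 4, 4, 4, 4, 4, 4, 4, 4.
Put 5 in bin 1; 7 remain.
Put 5 in bin 1; 2 remain.
Put 5 in bin 2; 7 remain.
Put 5 in bin 2; 2 remain.
Put 5 in bin 3; 7 remain.
Put 4 in bin 3; 3 remain.
Put 4 in bin 4; 8 remain.
Put 4 in bin 4; 4 remain.
Put 4 in bin 4; 0 remain.
Put 4 in bin 5; 8 remain.
Put 4 in bin 5; 4 remain.
Put 4 in bin 5; 0 remain.
Put 4 in bin 6; 8 remain.
Final bins: [5,5] [5,5] [5,4] [4,4,4] [4,4,4] [4].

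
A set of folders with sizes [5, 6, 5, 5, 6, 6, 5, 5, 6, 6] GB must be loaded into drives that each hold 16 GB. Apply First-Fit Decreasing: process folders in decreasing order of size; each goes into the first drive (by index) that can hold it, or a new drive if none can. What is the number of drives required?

Sorted descending: 6, 6, 6, 6, 6, 5, 5, 5, 5, 5.
6 GB → drive 1 (remaining 10 GB)
6 GB → drive 1 (remaining 4 GB)
6 GB → drive 2 (remaining 10 GB)
6 GB → drive 2 (remaining 4 GB)
6 GB → drive 3 (remaining 10 GB)
5 GB → drive 3 (remaining 5 GB)
5 GB → drive 3 (remaining 0 GB)
5 GB → drive 4 (remaining 11 GB)
5 GB → drive 4 (remaining 6 GB)
5 GB → drive 4 (remaining 1 GB)

4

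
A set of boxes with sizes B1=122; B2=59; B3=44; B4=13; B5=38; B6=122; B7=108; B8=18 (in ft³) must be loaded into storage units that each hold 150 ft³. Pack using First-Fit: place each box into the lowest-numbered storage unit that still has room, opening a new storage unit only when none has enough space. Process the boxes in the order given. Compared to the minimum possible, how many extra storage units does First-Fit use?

0

First-Fit: [122,13] [59,44,38] [122,18] [108] → 4 storage units.
Total size 524 ft³; any packing needs at least ⌈524/150⌉ = 4 storage units.
So 4 is already optimal.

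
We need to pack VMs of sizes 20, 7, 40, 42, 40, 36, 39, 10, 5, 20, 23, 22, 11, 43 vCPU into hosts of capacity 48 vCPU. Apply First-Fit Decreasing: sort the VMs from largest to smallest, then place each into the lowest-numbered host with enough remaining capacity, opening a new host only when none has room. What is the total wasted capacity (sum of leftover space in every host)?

Sorted descending: 43, 42, 40, 40, 39, 36, 23, 22, 20, 20, 11, 10, 7, 5.
host 1: place 43 vCPU, 5 vCPU left
host 2: place 42 vCPU, 6 vCPU left
host 3: place 40 vCPU, 8 vCPU left
host 4: place 40 vCPU, 8 vCPU left
host 5: place 39 vCPU, 9 vCPU left
host 6: place 36 vCPU, 12 vCPU left
host 7: place 23 vCPU, 25 vCPU left
host 7: place 22 vCPU, 3 vCPU left
host 8: place 20 vCPU, 28 vCPU left
host 8: place 20 vCPU, 8 vCPU left
host 6: place 11 vCPU, 1 vCPU left
host 9: place 10 vCPU, 38 vCPU left
host 3: place 7 vCPU, 1 vCPU left
host 1: place 5 vCPU, 0 vCPU left
9 hosts × 48 vCPU = 432 vCPU; used 358 vCPU; unused 74 vCPU.

74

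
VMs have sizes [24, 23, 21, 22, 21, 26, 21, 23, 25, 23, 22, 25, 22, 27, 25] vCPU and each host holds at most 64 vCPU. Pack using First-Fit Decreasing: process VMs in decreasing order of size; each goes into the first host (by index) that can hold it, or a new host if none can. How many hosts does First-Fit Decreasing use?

7 hosts

Sorted descending: 27, 26, 25, 25, 25, 24, 23, 23, 23, 22, 22, 22, 21, 21, 21.
Put 27 vCPU in host 1; 37 vCPU remain.
Put 26 vCPU in host 1; 11 vCPU remain.
Put 25 vCPU in host 2; 39 vCPU remain.
Put 25 vCPU in host 2; 14 vCPU remain.
Put 25 vCPU in host 3; 39 vCPU remain.
Put 24 vCPU in host 3; 15 vCPU remain.
Put 23 vCPU in host 4; 41 vCPU remain.
Put 23 vCPU in host 4; 18 vCPU remain.
Put 23 vCPU in host 5; 41 vCPU remain.
Put 22 vCPU in host 5; 19 vCPU remain.
Put 22 vCPU in host 6; 42 vCPU remain.
Put 22 vCPU in host 6; 20 vCPU remain.
Put 21 vCPU in host 7; 43 vCPU remain.
Put 21 vCPU in host 7; 22 vCPU remain.
Put 21 vCPU in host 7; 1 vCPU remain.
Final hosts: [27,26] [25,25] [25,24] [23,23] [23,22] [22,22] [21,21,21].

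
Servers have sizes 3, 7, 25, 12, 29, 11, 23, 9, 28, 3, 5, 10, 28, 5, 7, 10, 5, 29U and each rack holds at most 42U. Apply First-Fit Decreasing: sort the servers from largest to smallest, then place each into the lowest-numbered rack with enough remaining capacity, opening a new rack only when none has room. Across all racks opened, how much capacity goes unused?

Sorted descending: 29, 29, 28, 28, 25, 23, 12, 11, 10, 10, 9, 7, 7, 5, 5, 5, 3, 3.
Put 29U in rack 1; 13U remain.
Put 29U in rack 2; 13U remain.
Put 28U in rack 3; 14U remain.
Put 28U in rack 4; 14U remain.
Put 25U in rack 5; 17U remain.
Put 23U in rack 6; 19U remain.
Put 12U in rack 1; 1U remain.
Put 11U in rack 2; 2U remain.
Put 10U in rack 3; 4U remain.
Put 10U in rack 4; 4U remain.
Put 9U in rack 5; 8U remain.
Put 7U in rack 5; 1U remain.
Put 7U in rack 6; 12U remain.
Put 5U in rack 6; 7U remain.
Put 5U in rack 6; 2U remain.
Put 5U in rack 7; 37U remain.
Put 3U in rack 3; 1U remain.
Put 3U in rack 4; 1U remain.
7 racks × 42U = 294U; used 249U; unused 45U.

45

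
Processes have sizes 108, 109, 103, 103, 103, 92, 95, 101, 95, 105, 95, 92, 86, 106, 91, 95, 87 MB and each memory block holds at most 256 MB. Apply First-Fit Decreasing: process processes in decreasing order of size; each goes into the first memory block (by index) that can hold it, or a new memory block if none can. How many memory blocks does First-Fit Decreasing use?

Sorted descending: 109, 108, 106, 105, 103, 103, 103, 101, 95, 95, 95, 95, 92, 92, 91, 87, 86.
Put 109 MB in memory block 1; 147 MB remain.
Put 108 MB in memory block 1; 39 MB remain.
Put 106 MB in memory block 2; 150 MB remain.
Put 105 MB in memory block 2; 45 MB remain.
Put 103 MB in memory block 3; 153 MB remain.
Put 103 MB in memory block 3; 50 MB remain.
Put 103 MB in memory block 4; 153 MB remain.
Put 101 MB in memory block 4; 52 MB remain.
Put 95 MB in memory block 5; 161 MB remain.
Put 95 MB in memory block 5; 66 MB remain.
Put 95 MB in memory block 6; 161 MB remain.
Put 95 MB in memory block 6; 66 MB remain.
Put 92 MB in memory block 7; 164 MB remain.
Put 92 MB in memory block 7; 72 MB remain.
Put 91 MB in memory block 8; 165 MB remain.
Put 87 MB in memory block 8; 78 MB remain.
Put 86 MB in memory block 9; 170 MB remain.

9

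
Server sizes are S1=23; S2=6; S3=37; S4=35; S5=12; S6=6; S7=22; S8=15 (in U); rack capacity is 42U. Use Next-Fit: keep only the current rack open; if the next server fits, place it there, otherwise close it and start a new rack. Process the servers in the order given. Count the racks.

5

rack 1: place S1 (23U), 19U left
rack 1: place S2 (6U), 13U left
rack 2: place S3 (37U), 5U left
rack 3: place S4 (35U), 7U left
rack 4: place S5 (12U), 30U left
rack 4: place S6 (6U), 24U left
rack 4: place S7 (22U), 2U left
rack 5: place S8 (15U), 27U left
Final racks: [23,6] [37] [35] [12,6,22] [15].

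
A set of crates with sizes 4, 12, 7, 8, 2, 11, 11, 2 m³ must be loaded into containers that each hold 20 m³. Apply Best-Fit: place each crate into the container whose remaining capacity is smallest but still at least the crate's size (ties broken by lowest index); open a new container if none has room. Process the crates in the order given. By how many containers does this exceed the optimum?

1

Best-Fit: [4,12,2,2] [7,8] [11] [11] → 4 containers.
Total size 57 m³; any packing needs at least ⌈57/20⌉ = 3 containers.
An optimal packing achieves that bound: [12,8] [11,7,2] [11,4,2] → 3 containers.
Excess: 4 − 3 = 1.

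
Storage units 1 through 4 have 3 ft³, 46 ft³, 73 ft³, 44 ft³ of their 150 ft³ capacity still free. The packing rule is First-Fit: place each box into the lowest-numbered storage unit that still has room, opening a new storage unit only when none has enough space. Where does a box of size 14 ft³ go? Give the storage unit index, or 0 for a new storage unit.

2

Storage units with room: storage unit 2 (46 ft³), storage unit 3 (73 ft³), storage unit 4 (44 ft³).
The first with room is storage unit 2.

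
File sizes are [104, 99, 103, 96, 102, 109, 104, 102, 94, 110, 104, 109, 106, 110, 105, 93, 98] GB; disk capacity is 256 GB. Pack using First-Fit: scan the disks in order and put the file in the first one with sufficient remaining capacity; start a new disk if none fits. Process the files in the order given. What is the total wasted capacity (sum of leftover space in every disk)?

556

Put 104 GB in disk 1; 152 GB remain.
Put 99 GB in disk 1; 53 GB remain.
Put 103 GB in disk 2; 153 GB remain.
Put 96 GB in disk 2; 57 GB remain.
Put 102 GB in disk 3; 154 GB remain.
Put 109 GB in disk 3; 45 GB remain.
Put 104 GB in disk 4; 152 GB remain.
Put 102 GB in disk 4; 50 GB remain.
Put 94 GB in disk 5; 162 GB remain.
Put 110 GB in disk 5; 52 GB remain.
Put 104 GB in disk 6; 152 GB remain.
Put 109 GB in disk 6; 43 GB remain.
Put 106 GB in disk 7; 150 GB remain.
Put 110 GB in disk 7; 40 GB remain.
Put 105 GB in disk 8; 151 GB remain.
Put 93 GB in disk 8; 58 GB remain.
Put 98 GB in disk 9; 158 GB remain.
9 disks × 256 GB = 2304 GB; used 1748 GB; unused 556 GB.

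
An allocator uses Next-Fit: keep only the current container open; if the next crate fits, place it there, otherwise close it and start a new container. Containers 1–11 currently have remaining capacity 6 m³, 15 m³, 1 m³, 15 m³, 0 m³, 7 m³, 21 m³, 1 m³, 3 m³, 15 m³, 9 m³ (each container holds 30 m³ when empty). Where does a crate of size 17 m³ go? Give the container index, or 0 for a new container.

Next-Fit only looks at container 11, which has 9 m³ free.
17 m³ does not fit, so a new container is opened.

0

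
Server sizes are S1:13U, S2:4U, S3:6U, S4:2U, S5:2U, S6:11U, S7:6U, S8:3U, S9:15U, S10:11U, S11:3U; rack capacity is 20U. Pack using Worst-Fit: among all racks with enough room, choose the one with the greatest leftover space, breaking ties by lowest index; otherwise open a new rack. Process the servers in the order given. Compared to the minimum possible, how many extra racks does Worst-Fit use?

Worst-Fit: [13,4] [6,2,2,6] [11,3] [15] [11,3] → 5 racks.
Total size 76U; any packing needs at least ⌈76/20⌉ = 4 racks.
An optimal packing achieves that bound: [15,4] [13,6] [11,6,3] [11,3,2,2] → 4 racks.
Excess: 5 − 4 = 1.

1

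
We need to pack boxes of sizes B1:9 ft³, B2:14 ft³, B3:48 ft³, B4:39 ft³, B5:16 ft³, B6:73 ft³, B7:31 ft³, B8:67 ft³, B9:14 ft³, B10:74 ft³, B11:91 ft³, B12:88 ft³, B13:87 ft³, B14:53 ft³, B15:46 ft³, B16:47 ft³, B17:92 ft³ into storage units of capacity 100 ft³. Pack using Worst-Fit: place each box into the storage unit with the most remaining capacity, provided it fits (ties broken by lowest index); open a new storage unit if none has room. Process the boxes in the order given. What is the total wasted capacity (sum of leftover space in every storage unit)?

211

B1 (9 ft³) → storage unit 1 (remaining 91 ft³)
B2 (14 ft³) → storage unit 1 (remaining 77 ft³)
B3 (48 ft³) → storage unit 1 (remaining 29 ft³)
B4 (39 ft³) → storage unit 2 (remaining 61 ft³)
B5 (16 ft³) → storage unit 2 (remaining 45 ft³)
B6 (73 ft³) → storage unit 3 (remaining 27 ft³)
B7 (31 ft³) → storage unit 2 (remaining 14 ft³)
B8 (67 ft³) → storage unit 4 (remaining 33 ft³)
B9 (14 ft³) → storage unit 4 (remaining 19 ft³)
B10 (74 ft³) → storage unit 5 (remaining 26 ft³)
B11 (91 ft³) → storage unit 6 (remaining 9 ft³)
B12 (88 ft³) → storage unit 7 (remaining 12 ft³)
B13 (87 ft³) → storage unit 8 (remaining 13 ft³)
B14 (53 ft³) → storage unit 9 (remaining 47 ft³)
B15 (46 ft³) → storage unit 9 (remaining 1 ft³)
B16 (47 ft³) → storage unit 10 (remaining 53 ft³)
B17 (92 ft³) → storage unit 11 (remaining 8 ft³)
11 storage units × 100 ft³ = 1100 ft³; used 889 ft³; unused 211 ft³.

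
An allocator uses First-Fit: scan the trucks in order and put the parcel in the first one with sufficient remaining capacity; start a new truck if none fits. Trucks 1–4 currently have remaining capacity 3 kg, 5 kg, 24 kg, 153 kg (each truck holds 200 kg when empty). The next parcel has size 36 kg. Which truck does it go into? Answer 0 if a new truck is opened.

4

Trucks with room: truck 4 (153 kg).
The first with room is truck 4.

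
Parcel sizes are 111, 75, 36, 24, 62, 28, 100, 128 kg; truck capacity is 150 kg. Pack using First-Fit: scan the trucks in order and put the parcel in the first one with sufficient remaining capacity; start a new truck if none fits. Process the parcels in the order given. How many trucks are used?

Put 111 kg in truck 1; 39 kg remain.
Put 75 kg in truck 2; 75 kg remain.
Put 36 kg in truck 1; 3 kg remain.
Put 24 kg in truck 2; 51 kg remain.
Put 62 kg in truck 3; 88 kg remain.
Put 28 kg in truck 2; 23 kg remain.
Put 100 kg in truck 4; 50 kg remain.
Put 128 kg in truck 5; 22 kg remain.
Final trucks: [111,36] [75,24,28] [62] [100] [128].

5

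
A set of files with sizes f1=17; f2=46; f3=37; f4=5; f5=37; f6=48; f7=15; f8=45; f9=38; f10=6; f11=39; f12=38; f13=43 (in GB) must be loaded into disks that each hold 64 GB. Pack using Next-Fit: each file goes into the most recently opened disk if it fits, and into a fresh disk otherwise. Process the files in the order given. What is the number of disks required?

9

disk 1: place f1 (17 GB), 47 GB left
disk 1: place f2 (46 GB), 1 GB left
disk 2: place f3 (37 GB), 27 GB left
disk 2: place f4 (5 GB), 22 GB left
disk 3: place f5 (37 GB), 27 GB left
disk 4: place f6 (48 GB), 16 GB left
disk 4: place f7 (15 GB), 1 GB left
disk 5: place f8 (45 GB), 19 GB left
disk 6: place f9 (38 GB), 26 GB left
disk 6: place f10 (6 GB), 20 GB left
disk 7: place f11 (39 GB), 25 GB left
disk 8: place f12 (38 GB), 26 GB left
disk 9: place f13 (43 GB), 21 GB left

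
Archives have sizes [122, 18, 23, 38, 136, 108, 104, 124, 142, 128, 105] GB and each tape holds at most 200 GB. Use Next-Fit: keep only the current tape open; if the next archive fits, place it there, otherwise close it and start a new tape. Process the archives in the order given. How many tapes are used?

8

Put 122 GB in tape 1; 78 GB remain.
Put 18 GB in tape 1; 60 GB remain.
Put 23 GB in tape 1; 37 GB remain.
Put 38 GB in tape 2; 162 GB remain.
Put 136 GB in tape 2; 26 GB remain.
Put 108 GB in tape 3; 92 GB remain.
Put 104 GB in tape 4; 96 GB remain.
Put 124 GB in tape 5; 76 GB remain.
Put 142 GB in tape 6; 58 GB remain.
Put 128 GB in tape 7; 72 GB remain.
Put 105 GB in tape 8; 95 GB remain.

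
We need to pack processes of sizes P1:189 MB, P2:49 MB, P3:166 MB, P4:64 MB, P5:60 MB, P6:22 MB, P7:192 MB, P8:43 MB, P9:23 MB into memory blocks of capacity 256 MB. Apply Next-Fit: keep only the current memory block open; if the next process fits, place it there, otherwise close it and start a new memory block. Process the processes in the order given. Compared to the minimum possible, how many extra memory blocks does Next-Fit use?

Next-Fit: [189,49] [166,64] [60,22] [192,43] [23] → 5 memory blocks.
Total size 808 MB; any packing needs at least ⌈808/256⌉ = 4 memory blocks.
An optimal packing achieves that bound: [192,64] [189,60] [166,49,23] [43,22] → 4 memory blocks.
Excess: 5 − 4 = 1.

1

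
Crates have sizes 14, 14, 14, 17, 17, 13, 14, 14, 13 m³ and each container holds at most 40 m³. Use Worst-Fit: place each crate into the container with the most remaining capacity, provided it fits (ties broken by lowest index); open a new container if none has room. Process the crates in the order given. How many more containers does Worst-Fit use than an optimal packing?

1

Worst-Fit: [14,14] [14,17] [17,13] [14,14] [13] → 5 containers.
Total size 130 m³; any packing needs at least ⌈130/40⌉ = 4 containers.
An optimal packing achieves that bound: [17,17] [14,14] [14,14] [14,13,13] → 4 containers.
Excess: 5 − 4 = 1.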